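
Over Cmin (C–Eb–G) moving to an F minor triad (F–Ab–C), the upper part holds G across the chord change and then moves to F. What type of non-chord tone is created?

G is a suspension.

The harmony at that moment is F minor triad (F, Ab, C); G is not a chord tone.
It is held over (the same pitch as the preceding G) and left by step down to F.
Held over from the previous chord and resolving down by step — a suspension.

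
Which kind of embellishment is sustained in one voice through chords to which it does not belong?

Pedal tone.

Approach: none. Departure: none — a single pitch is sustained while the chords change around it, passing through harmonies that do not contain it.
No melodic motion at all; the dissonance is created entirely by the moving harmonies against the stationary note — a pedal tone (pedal point).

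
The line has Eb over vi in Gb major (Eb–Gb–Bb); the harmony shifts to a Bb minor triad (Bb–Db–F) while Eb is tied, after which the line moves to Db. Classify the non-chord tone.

The harmony at that moment is Bb minor triad (Bb, Db, F); Eb is not a chord tone.
It is held over (the same pitch as the preceding Eb) and left by step down to Db.
Held over from the previous chord and resolving down by step — a suspension.

Eb is a suspension.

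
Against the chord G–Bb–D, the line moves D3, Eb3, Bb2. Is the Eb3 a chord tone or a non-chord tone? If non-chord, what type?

The harmony at that moment is G minor triad (G, Bb, D); Eb3 is not a chord tone.
It is approached by step up from D3 and left by leap down to Bb2.
Step in, leap out — an escape tone.

Non-chord tone — an escape tone.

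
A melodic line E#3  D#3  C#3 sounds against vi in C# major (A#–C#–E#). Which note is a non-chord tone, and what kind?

D#3 is a passing tone.

The harmony at that moment is A# minor triad (A#, C#, E#); D#3 is not a chord tone.
It is approached by step down from E#3 and left by step down to C#3.
Step in, step out in the same direction — a passing tone.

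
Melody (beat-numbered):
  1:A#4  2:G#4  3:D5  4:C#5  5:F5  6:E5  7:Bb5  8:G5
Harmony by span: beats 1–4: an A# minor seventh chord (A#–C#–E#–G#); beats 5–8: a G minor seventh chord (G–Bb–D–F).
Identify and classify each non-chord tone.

D5 (beat 3) — appoggiatura; E5 (beat 6) — escape tone.

The harmony at that moment is A# minor seventh chord (A#, C#, E#, G#); D5 is not a chord tone.
It is approached by leap up from G#4 and left by step down to C#5.
Leap in, step out — an appoggiatura.
The harmony at that moment is G minor seventh chord (G, Bb, D, F); E5 is not a chord tone.
It is approached by step down from F5 and left by leap up to Bb5.
Step in, leap out — an escape tone.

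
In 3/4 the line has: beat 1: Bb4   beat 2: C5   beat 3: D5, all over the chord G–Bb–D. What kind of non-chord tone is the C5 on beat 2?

Passing tone.

The harmony at that moment is G minor triad (G, Bb, D); C5 is not a chord tone.
It is approached by step up from Bb4 and left by step up to D5.
Step in, step out in the same direction — a passing tone.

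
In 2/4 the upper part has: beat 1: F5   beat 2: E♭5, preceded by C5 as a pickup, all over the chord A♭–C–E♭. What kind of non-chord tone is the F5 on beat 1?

The harmony at that moment is A♭ major triad (A♭, C, E♭); F5 is not a chord tone.
It is approached by leap up from C5 and left by step down to E♭5.
Leap in, step out, metrically accented — an appoggiatura.

Appoggiatura.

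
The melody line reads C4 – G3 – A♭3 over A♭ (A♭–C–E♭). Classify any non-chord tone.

The harmony at that moment is A♭ major triad (A♭, C, E♭); G3 is not a chord tone.
It is approached by leap down from C4 and left by step up to A♭3.
Leap in, step out — an appoggiatura.

G3 is an appoggiatura.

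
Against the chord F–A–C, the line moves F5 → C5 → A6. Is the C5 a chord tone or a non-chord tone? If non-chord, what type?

F major triad contains F, A, C; C is the fifth, so it is a chord tone.

Chord tone (the fifth of F major triad).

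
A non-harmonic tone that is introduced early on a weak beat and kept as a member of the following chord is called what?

Anticipation.

Approach: ahead of the chord change (typically by step), so it is dissonant against the current harmony. Departure: none — the same pitch is restated or held and is a chord tone of the new harmony.
Dissonant first, consonant once the harmony catches up: the note simply arrives early — an anticipation. (The reverse timing, consonant first and dissonant after the change, would be a suspension or retardation.)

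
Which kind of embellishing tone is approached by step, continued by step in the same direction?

Passing tone.

Approach: by step. Departure: by step, continuing in the same direction.
Stepwise on both sides with no change of direction means the note fills in the space between two different chord tones — a passing tone. (Had it turned back to its starting note it would be a neighbor tone instead.)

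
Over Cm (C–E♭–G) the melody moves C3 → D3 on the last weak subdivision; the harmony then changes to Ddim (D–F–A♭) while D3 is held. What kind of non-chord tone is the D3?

D3 is an anticipation.

The harmony at that moment is C minor triad (C, E♭, G); D3 is not a chord tone.
It is approached by step up from C3 and then sustained as the same pitch into the next harmony.
Arriving early and becoming a chord tone when the harmony changes — an anticipation.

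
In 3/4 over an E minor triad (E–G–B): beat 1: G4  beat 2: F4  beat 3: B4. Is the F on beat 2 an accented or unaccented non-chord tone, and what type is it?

The harmony at that moment is E minor triad (E, G, B); F4 is not a chord tone.
It is approached by step down from G4 and left by leap up to B4.
Step in, leap out — an escape tone.
It falls on a weak beat, so it is unaccented.

Unaccented escape tone.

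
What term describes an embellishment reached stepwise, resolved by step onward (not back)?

Passing tone.

Approach: by step. Departure: by step, continuing in the same direction.
Stepwise on both sides with no change of direction means the note fills in the space between two different chord tones — a passing tone. (Had it turned back to its starting note it would be a neighbor tone instead.)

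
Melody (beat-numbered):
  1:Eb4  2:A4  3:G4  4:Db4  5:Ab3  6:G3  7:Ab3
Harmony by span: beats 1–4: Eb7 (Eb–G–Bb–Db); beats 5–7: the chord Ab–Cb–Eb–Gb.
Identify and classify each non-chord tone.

A4 (beat 2) — appoggiatura; G3 (beat 6) — neighbor tone.

The harmony at that moment is Eb dominant seventh chord (Eb, G, Bb, Db); A4 is not a chord tone.
It is approached by leap up from Eb4 and left by step down to G4.
Leap in, step out — an appoggiatura.
The harmony at that moment is Ab minor seventh chord (Ab, Cb, Eb, Gb); G3 is not a chord tone.
It is approached by step down from Ab3 and left by step up to Ab3.
Step away and step back to the same note — a neighbor tone (lower neighbor).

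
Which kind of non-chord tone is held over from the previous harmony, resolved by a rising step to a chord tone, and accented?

Approach: by preparation — the pitch is first a chord tone, then held (tied or repeated) while the harmony changes under it. Departure: up by step. Metric position: strong.
A prepared dissonance that resolves upward by step — a retardation. (The same figure resolving downward would be a suspension.)

Retardation.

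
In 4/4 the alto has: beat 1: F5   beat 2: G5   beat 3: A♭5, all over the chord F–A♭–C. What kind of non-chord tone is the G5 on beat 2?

The harmony at that moment is F minor triad (F, A♭, C); G5 is not a chord tone.
It is approached by step up from F5 and left by step up to A♭5.
Step in, step out in the same direction — a passing tone.

Passing tone.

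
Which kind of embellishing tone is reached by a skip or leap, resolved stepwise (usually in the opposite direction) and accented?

Approach: by leap. Departure: by step. Metric position: strong.
Leap in, step out, in a metrically strong position — an appoggiatura. (It is the mirror image of the escape tone, which steps in and leaps out from a weak position.)

Appoggiatura.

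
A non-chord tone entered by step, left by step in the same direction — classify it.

Passing tone.

Approach: by step. Departure: by step, continuing in the same direction.
Stepwise on both sides with no change of direction means the note fills in the space between two different chord tones — a passing tone. (Had it turned back to its starting note it would be a neighbor tone instead.)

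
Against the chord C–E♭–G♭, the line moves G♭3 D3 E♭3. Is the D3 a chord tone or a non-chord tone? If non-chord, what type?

Non-chord tone — an appoggiatura.

The harmony at that moment is C diminished triad (C, E♭, G♭); D3 is not a chord tone.
It is approached by leap down from G♭3 and left by step up to E♭3.
Leap in, step out — an appoggiatura.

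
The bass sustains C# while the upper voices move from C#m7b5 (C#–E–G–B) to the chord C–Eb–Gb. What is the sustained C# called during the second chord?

The harmony at that moment is C diminished triad (C, Eb, Gb); C# is not a chord tone.
It is held over (the same pitch as the preceding C#) and then sustained as the same pitch into the next harmony.
Sustained through a change of harmony — a pedal tone.

Pedal tone (pedal point).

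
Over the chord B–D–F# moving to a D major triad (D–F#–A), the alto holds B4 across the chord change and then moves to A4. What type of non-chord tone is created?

B4 is a suspension.

The harmony at that moment is D major triad (D, F#, A); B4 is not a chord tone.
It is held over (the same pitch as the preceding B4) and left by step down to A4.
Held over from the previous chord and resolving down by step — a suspension.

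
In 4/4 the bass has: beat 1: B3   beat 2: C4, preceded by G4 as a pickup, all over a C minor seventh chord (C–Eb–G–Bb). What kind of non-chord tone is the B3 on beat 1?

Appoggiatura.

The harmony at that moment is C minor seventh chord (C, Eb, G, Bb); B3 is not a chord tone.
It is approached by leap down from G4 and left by step up to C4.
Leap in, step out, metrically accented — an appoggiatura.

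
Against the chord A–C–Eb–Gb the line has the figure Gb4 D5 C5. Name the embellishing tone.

D5 is an appoggiatura.

The harmony at that moment is A diminished seventh chord (A, C, Eb, Gb); D5 is not a chord tone.
It is approached by leap up from Gb4 and left by step down to C5.
Leap in, step out — an appoggiatura.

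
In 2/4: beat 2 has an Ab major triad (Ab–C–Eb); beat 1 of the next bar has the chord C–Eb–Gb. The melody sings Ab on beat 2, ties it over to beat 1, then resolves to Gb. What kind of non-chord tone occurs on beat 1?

Suspension.

The harmony at that moment is C diminished triad (C, Eb, Gb); Ab is not a chord tone.
It is held over (the same pitch as the preceding Ab) and left by step down to Gb.
Held over from the previous chord and resolving down by step — a suspension.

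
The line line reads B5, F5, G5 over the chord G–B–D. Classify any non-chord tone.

The harmony at that moment is G major triad (G, B, D); F5 is not a chord tone.
It is approached by leap down from B5 and left by step up to G5.
Leap in, step out — an appoggiatura.

F5 is an appoggiatura.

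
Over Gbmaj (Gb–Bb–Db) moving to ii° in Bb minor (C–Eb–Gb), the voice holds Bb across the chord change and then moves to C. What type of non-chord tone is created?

The harmony at that moment is C diminished triad (C, Eb, Gb); Bb is not a chord tone.
It is held over (the same pitch as the preceding Bb) and left by step up to C.
Held over from the previous chord and resolving up by step — a retardation.

Bb is a retardation.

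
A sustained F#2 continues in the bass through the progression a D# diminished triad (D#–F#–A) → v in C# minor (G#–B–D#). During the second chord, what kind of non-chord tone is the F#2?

The harmony at that moment is G# minor triad (G#, B, D#); F#2 is not a chord tone.
It is held over (the same pitch as the preceding F#2) and then sustained as the same pitch into the next harmony.
Sustained through a change of harmony — a pedal tone.

Pedal tone (pedal point).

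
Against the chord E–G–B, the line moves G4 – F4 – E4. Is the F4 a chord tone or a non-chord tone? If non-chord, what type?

Non-chord tone — a passing tone.

The harmony at that moment is E minor triad (E, G, B); F4 is not a chord tone.
It is approached by step down from G4 and left by step down to E4.
Step in, step out in the same direction — a passing tone.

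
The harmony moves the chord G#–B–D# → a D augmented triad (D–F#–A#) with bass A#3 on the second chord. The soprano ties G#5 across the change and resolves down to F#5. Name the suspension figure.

At the second chord the bass is A#3. The suspended G#5 lies a seventh above the bass; after resolving down by step to F#5, the interval above the bass becomes a sixth.
Suspension figures are named by those two intervals: 7–6.

7–6 suspension.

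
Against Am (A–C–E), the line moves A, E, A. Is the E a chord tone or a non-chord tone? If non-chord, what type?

Chord tone (the fifth of A minor triad).

A minor triad contains A, C, E; E is the fifth, so it is a chord tone.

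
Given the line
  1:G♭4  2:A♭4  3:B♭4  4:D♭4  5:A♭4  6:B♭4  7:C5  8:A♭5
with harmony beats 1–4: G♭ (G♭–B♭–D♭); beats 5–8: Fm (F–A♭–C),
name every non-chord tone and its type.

The harmony at that moment is G♭ major triad (G♭, B♭, D♭); A♭4 is not a chord tone.
It is approached by step up from G♭4 and left by step up to B♭4.
Step in, step out in the same direction — a passing tone.
The harmony at that moment is F minor triad (F, A♭, C); B♭4 is not a chord tone.
It is approached by step up from A♭4 and left by step up to C5.
Step in, step out in the same direction — a passing tone.

A♭4 (beat 2) — passing tone; B♭4 (beat 6) — passing tone.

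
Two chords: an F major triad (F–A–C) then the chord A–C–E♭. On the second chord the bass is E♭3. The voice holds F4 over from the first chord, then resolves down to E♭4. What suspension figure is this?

At the second chord the bass is E♭3. The suspended F4 lies a ninth above the bass; after resolving down by step to E♭4, the interval above the bass becomes an octave.
Suspension figures are named by those two intervals: 9–8.

9–8 suspension.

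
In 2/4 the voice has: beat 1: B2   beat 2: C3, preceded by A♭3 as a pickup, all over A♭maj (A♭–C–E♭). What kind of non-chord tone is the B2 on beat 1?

Appoggiatura.

The harmony at that moment is A♭ major triad (A♭, C, E♭); B2 is not a chord tone.
It is approached by leap down from A♭3 and left by step up to C3.
Leap in, step out, metrically accented — an appoggiatura.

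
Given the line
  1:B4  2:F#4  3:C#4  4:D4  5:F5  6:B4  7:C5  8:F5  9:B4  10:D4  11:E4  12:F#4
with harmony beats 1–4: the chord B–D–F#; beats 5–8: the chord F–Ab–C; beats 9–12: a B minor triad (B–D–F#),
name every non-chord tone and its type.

C#4 (beat 3) — appoggiatura; B4 (beat 6) — appoggiatura; E4 (beat 11) — passing tone.

The harmony at that moment is B minor triad (B, D, F#); C#4 is not a chord tone.
It is approached by leap down from F#4 and left by step up to D4.
Leap in, step out — an appoggiatura.
The harmony at that moment is F minor triad (F, Ab, C); B4 is not a chord tone.
It is approached by leap down from F5 and left by step up to C5.
Leap in, step out — an appoggiatura.
The harmony at that moment is B minor triad (B, D, F#); E4 is not a chord tone.
It is approached by step up from D4 and left by step up to F#4.
Step in, step out in the same direction — a passing tone.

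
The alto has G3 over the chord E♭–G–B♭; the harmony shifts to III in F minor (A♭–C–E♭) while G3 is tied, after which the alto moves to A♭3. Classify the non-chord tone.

G3 is a retardation.

The harmony at that moment is A♭ major triad (A♭, C, E♭); G3 is not a chord tone.
It is held over (the same pitch as the preceding G3) and left by step up to A♭3.
Held over from the previous chord and resolving up by step — a retardation.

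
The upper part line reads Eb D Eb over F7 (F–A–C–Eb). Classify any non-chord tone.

The harmony at that moment is F dominant seventh chord (F, A, C, Eb); D is not a chord tone.
It is approached by step down from Eb and left by step up to Eb.
Step away and step back to the same note — a neighbor tone (lower neighbor).

D is a neighbor tone.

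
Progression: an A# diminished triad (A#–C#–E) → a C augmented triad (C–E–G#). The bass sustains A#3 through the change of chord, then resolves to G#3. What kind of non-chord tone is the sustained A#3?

The harmony at that moment is C augmented triad (C, E, G#); A#3 is not a chord tone.
It is held over (the same pitch as the preceding A#3) and left by step down to G#3.
Held over from the previous chord and resolving down by step — a suspension.

A#3 is a suspension.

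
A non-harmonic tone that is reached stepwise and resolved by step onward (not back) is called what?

Passing tone.

Approach: by step. Departure: by step, continuing in the same direction.
Stepwise on both sides with no change of direction means the note fills in the space between two different chord tones — a passing tone. (Had it turned back to its starting note it would be a neighbor tone instead.)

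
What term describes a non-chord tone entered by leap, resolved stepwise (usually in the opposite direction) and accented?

Appoggiatura.

Approach: by leap. Departure: by step. Metric position: strong.
Leap in, step out, in a metrically strong position — an appoggiatura. (It is the mirror image of the escape tone, which steps in and leaps out from a weak position.)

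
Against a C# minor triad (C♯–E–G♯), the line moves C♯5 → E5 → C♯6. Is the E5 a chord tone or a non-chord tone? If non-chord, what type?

Chord tone (the third of C# minor triad).

C# minor triad contains C♯, E, G♯; E is the third, so it is a chord tone.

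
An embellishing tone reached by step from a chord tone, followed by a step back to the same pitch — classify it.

Approach: by step. Departure: by step in the opposite direction, back to the starting pitch.
Stepwise on both sides but reversing to return to the same chord tone — a neighbor tone. (Had it continued onward in the same direction it would be a passing tone instead.)

Neighbor tone.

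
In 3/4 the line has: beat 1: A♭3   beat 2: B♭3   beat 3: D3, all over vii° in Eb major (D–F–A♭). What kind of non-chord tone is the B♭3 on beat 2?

Escape tone.

The harmony at that moment is D diminished triad (D, F, A♭); B♭3 is not a chord tone.
It is approached by step up from A♭3 and left by leap down to D3.
Step in, leap out, on a weak beat — an escape tone.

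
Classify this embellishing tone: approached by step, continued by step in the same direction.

Approach: by step. Departure: by step, continuing in the same direction.
Stepwise on both sides with no change of direction means the note fills in the space between two different chord tones — a passing tone. (Had it turned back to its starting note it would be a neighbor tone instead.)

Passing tone.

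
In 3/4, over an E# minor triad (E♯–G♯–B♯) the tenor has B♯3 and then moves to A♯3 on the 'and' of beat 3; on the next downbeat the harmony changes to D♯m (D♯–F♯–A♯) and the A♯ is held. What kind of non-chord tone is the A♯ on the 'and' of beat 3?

The harmony at that moment is E♯ minor triad (E♯, G♯, B♯); A♯3 is not a chord tone.
It is approached by step down from B♯3 and then sustained as the same pitch into the next harmony.
Arriving early and becoming a chord tone when the harmony changes — an anticipation.

Anticipation.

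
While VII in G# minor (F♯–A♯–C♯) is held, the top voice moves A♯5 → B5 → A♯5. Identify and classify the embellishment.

B5 is a neighbor tone.

The harmony at that moment is F♯ major triad (F♯, A♯, C♯); B5 is not a chord tone.
It is approached by step up from A♯5 and left by step down to A♯5.
Step away and step back to the same note — a neighbor tone (upper neighbor).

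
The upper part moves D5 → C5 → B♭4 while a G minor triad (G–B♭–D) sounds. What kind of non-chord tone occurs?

The harmony at that moment is G minor triad (G, B♭, D); C5 is not a chord tone.
It is approached by step down from D5 and left by step down to B♭4.
Step in, step out in the same direction — a passing tone.

C5 is a passing tone.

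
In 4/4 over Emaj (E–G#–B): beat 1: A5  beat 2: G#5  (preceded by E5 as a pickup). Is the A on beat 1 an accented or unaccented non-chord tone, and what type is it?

The harmony at that moment is E major triad (E, G#, B); A5 is not a chord tone.
It is approached by leap up from E5 and left by step down to G#5.
Leap in, step out — an appoggiatura.
It falls on the downbeat, so it is accented.

Accented appoggiatura.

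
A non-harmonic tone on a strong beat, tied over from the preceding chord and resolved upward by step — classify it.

Retardation.

Approach: by preparation — the pitch is first a chord tone, then held (tied or repeated) while the harmony changes under it. Departure: up by step. Metric position: strong.
A prepared dissonance that resolves upward by step — a retardation. (The same figure resolving downward would be a suspension.)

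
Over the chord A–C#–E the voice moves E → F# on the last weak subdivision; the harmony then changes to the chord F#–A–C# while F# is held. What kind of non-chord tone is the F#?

F# is an anticipation.

The harmony at that moment is A major triad (A, C#, E); F# is not a chord tone.
It is approached by step up from E and then sustained as the same pitch into the next harmony.
Arriving early and becoming a chord tone when the harmony changes — an anticipation.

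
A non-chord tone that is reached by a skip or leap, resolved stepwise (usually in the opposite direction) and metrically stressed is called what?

Approach: by leap. Departure: by step. Metric position: strong.
Leap in, step out, in a metrically strong position — an appoggiatura. (It is the mirror image of the escape tone, which steps in and leaps out from a weak position.)

Appoggiatura.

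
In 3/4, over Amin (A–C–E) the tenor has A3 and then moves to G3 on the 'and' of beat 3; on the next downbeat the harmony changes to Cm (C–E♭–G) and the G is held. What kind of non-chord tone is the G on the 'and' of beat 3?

The harmony at that moment is A minor triad (A, C, E); G3 is not a chord tone.
It is approached by step down from A3 and then sustained as the same pitch into the next harmony.
Arriving early and becoming a chord tone when the harmony changes — an anticipation.

Anticipation.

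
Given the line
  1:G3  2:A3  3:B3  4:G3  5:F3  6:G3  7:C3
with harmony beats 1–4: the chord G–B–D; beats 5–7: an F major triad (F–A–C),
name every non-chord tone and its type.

A3 (beat 2) — passing tone; G3 (beat 6) — escape tone.

The harmony at that moment is G major triad (G, B, D); A3 is not a chord tone.
It is approached by step up from G3 and left by step up to B3.
Step in, step out in the same direction — a passing tone.
The harmony at that moment is F major triad (F, A, C); G3 is not a chord tone.
It is approached by step up from F3 and left by leap down to C3.
Step in, leap out — an escape tone.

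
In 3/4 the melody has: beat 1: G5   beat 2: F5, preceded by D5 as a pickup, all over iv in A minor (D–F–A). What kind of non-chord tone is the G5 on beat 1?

The harmony at that moment is D minor triad (D, F, A); G5 is not a chord tone.
It is approached by leap up from D5 and left by step down to F5.
Leap in, step out, metrically accented — an appoggiatura.

Appoggiatura.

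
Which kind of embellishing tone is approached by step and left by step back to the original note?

Approach: by step. Departure: by step in the opposite direction, back to the starting pitch.
Stepwise on both sides but reversing to return to the same chord tone — a neighbor tone. (Had it continued onward in the same direction it would be a passing tone instead.)

Neighbor tone.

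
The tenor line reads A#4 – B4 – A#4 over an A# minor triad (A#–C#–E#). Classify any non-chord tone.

B4 is a neighbor tone.

The harmony at that moment is A# minor triad (A#, C#, E#); B4 is not a chord tone.
It is approached by step up from A#4 and left by step down to A#4.
Step away and step back to the same note — a neighbor tone (upper neighbor).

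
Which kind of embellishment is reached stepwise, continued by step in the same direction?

Passing tone.

Approach: by step. Departure: by step, continuing in the same direction.
Stepwise on both sides with no change of direction means the note fills in the space between two different chord tones — a passing tone. (Had it turned back to its starting note it would be a neighbor tone instead.)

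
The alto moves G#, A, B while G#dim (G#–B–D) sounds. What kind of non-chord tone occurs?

The harmony at that moment is G# diminished triad (G#, B, D); A is not a chord tone.
It is approached by step up from G# and left by step up to B.
Step in, step out in the same direction — a passing tone.

A is a passing tone.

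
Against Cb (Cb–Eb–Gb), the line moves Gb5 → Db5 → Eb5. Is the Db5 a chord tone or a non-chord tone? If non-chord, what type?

Non-chord tone — an appoggiatura.

The harmony at that moment is Cb major triad (Cb, Eb, Gb); Db5 is not a chord tone.
It is approached by leap down from Gb5 and left by step up to Eb5.
Leap in, step out — an appoggiatura.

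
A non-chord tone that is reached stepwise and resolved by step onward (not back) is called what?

Passing tone.

Approach: by step. Departure: by step, continuing in the same direction.
Stepwise on both sides with no change of direction means the note fills in the space between two different chord tones — a passing tone. (Had it turned back to its starting note it would be a neighbor tone instead.)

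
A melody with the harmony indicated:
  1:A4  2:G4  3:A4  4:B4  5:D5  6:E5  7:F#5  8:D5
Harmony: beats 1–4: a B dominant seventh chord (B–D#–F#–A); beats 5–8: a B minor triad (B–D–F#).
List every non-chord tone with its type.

The harmony at that moment is B dominant seventh chord (B, D#, F#, A); G4 is not a chord tone.
It is approached by step down from A4 and left by step up to A4.
Step away and step back to the same note — a neighbor tone (lower neighbor).
The harmony at that moment is B minor triad (B, D, F#); E5 is not a chord tone.
It is approached by step up from D5 and left by step up to F#5.
Step in, step out in the same direction — a passing tone.

G4 (beat 2) — neighbor tone; E5 (beat 6) — passing tone.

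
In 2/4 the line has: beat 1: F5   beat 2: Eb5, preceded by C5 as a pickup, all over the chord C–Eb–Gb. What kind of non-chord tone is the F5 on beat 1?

The harmony at that moment is C diminished triad (C, Eb, Gb); F5 is not a chord tone.
It is approached by leap up from C5 and left by step down to Eb5.
Leap in, step out, metrically accented — an appoggiatura.

Appoggiatura.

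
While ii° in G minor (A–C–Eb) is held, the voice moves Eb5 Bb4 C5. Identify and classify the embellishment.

Bb4 is an appoggiatura.

The harmony at that moment is A diminished triad (A, C, Eb); Bb4 is not a chord tone.
It is approached by leap down from Eb5 and left by step up to C5.
Leap in, step out — an appoggiatura.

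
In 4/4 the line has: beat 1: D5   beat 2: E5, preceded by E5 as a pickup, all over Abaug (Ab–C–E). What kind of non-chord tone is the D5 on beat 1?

The harmony at that moment is Ab augmented triad (Ab, C, E); D5 is not a chord tone.
It is approached by step down from E5 and left by step up to E5.
Step away and step back to the same note — a neighbor tone (lower neighbor).

Lower neighbor tone.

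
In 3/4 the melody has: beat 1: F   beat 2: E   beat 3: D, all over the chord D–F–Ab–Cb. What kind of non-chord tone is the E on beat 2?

Passing tone.

The harmony at that moment is D diminished seventh chord (D, F, Ab, Cb); E is not a chord tone.
It is approached by step down from F and left by step down to D.
Step in, step out in the same direction — a passing tone.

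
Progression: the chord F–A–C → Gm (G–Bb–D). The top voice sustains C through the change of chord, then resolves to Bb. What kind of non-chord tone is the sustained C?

The harmony at that moment is G minor triad (G, Bb, D); C is not a chord tone.
It is held over (the same pitch as the preceding C) and left by step down to Bb.
Held over from the previous chord and resolving down by step — a suspension.

C is a suspension.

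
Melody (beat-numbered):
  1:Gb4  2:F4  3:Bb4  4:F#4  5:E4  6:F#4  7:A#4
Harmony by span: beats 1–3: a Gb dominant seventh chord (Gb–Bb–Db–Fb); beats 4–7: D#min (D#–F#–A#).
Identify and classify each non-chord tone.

The harmony at that moment is Gb dominant seventh chord (Gb, Bb, Db, Fb); F4 is not a chord tone.
It is approached by step down from Gb4 and left by leap up to Bb4.
Step in, leap out — an escape tone.
The harmony at that moment is D# minor triad (D#, F#, A#); E4 is not a chord tone.
It is approached by step down from F#4 and left by step up to F#4.
Step away and step back to the same note — a neighbor tone (lower neighbor).

F4 (beat 2) — escape tone; E4 (beat 5) — neighbor tone.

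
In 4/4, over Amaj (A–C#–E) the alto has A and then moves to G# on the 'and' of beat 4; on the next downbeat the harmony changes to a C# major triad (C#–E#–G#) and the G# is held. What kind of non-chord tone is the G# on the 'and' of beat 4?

The harmony at that moment is A major triad (A, C#, E); G# is not a chord tone.
It is approached by step down from A and then sustained as the same pitch into the next harmony.
Arriving early and becoming a chord tone when the harmony changes — an anticipation.

Anticipation.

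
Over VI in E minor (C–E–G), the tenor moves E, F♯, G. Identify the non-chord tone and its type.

The harmony at that moment is C major triad (C, E, G); F♯ is not a chord tone.
It is approached by step up from E and left by step up to G.
Step in, step out in the same direction — a passing tone.

F♯ is a passing tone.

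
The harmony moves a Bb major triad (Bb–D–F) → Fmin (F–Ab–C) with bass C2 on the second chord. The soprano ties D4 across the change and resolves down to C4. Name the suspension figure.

At the second chord the bass is C2. The suspended D4 lies a ninth above the bass; after resolving down by step to C4, the interval above the bass becomes an octave.
Suspension figures are named by those two intervals: 9–8.

9–8 suspension.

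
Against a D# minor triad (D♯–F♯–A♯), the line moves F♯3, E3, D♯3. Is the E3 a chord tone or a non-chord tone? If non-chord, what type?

The harmony at that moment is D♯ minor triad (D♯, F♯, A♯); E3 is not a chord tone.
It is approached by step down from F♯3 and left by step down to D♯3.
Step in, step out in the same direction — a passing tone.

Non-chord tone — a passing tone.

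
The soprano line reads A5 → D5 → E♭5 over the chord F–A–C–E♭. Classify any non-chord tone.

The harmony at that moment is F dominant seventh chord (F, A, C, E♭); D5 is not a chord tone.
It is approached by leap down from A5 and left by step up to E♭5.
Leap in, step out — an appoggiatura.

D5 is an appoggiatura.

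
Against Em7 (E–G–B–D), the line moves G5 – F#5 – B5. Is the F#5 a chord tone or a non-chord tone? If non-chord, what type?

Non-chord tone — an escape tone.

The harmony at that moment is E minor seventh chord (E, G, B, D); F#5 is not a chord tone.
It is approached by step down from G5 and left by leap up to B5.
Step in, leap out — an escape tone.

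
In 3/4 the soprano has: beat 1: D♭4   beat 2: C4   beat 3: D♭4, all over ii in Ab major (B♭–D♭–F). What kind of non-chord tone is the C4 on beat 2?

Lower neighbor tone.

The harmony at that moment is B♭ minor triad (B♭, D♭, F); C4 is not a chord tone.
It is approached by step down from D♭4 and left by step up to D♭4.
Step away and step back to the same note — a neighbor tone (lower neighbor).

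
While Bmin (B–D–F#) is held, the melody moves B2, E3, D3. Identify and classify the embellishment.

E3 is an appoggiatura.

The harmony at that moment is B minor triad (B, D, F#); E3 is not a chord tone.
It is approached by leap up from B2 and left by step down to D3.
Leap in, step out — an appoggiatura.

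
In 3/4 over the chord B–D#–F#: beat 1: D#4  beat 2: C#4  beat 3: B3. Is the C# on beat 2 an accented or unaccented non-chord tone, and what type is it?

Unaccented passing tone.

The harmony at that moment is B major triad (B, D#, F#); C#4 is not a chord tone.
It is approached by step down from D#4 and left by step down to B3.
Step in, step out in the same direction — a passing tone.
It falls on a weak beat, so it is unaccented.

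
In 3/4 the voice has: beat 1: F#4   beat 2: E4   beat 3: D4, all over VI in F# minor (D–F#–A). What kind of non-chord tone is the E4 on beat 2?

Passing tone.

The harmony at that moment is D major triad (D, F#, A); E4 is not a chord tone.
It is approached by step down from F#4 and left by step down to D4.
Step in, step out in the same direction — a passing tone.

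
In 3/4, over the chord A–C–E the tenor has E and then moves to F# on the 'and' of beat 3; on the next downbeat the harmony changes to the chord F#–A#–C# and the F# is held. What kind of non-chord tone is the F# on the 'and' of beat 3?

The harmony at that moment is A minor triad (A, C, E); F# is not a chord tone.
It is approached by step up from E and then sustained as the same pitch into the next harmony.
Arriving early and becoming a chord tone when the harmony changes — an anticipation.

Anticipation.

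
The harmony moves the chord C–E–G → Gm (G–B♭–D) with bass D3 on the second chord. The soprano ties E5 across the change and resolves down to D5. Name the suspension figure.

At the second chord the bass is D3. The suspended E5 lies a ninth above the bass; after resolving down by step to D5, the interval above the bass becomes an octave.
Suspension figures are named by those two intervals: 9–8.

9–8 suspension.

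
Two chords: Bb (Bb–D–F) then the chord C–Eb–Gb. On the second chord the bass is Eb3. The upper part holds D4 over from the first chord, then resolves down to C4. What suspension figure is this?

7–6 suspension.

At the second chord the bass is Eb3. The suspended D4 lies a seventh above the bass; after resolving down by step to C4, the interval above the bass becomes a sixth.
Suspension figures are named by those two intervals: 7–6.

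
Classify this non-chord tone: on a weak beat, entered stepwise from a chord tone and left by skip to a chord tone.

Approach: by step. Departure: by leap. Metric position: weak.
Step in, leap out, from a weak position — an escape tone (échappée). (It is the mirror image of the appoggiatura, which leaps in and steps out on a strong beat.)

Escape tone.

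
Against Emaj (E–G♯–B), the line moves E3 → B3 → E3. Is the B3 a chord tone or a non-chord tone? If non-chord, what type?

Chord tone (the fifth of E major triad).

E major triad contains E, G♯, B; B is the fifth, so it is a chord tone.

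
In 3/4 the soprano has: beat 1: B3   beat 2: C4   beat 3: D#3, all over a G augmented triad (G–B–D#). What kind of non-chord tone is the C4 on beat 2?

Escape tone.

The harmony at that moment is G augmented triad (G, B, D#); C4 is not a chord tone.
It is approached by step up from B3 and left by leap down to D#3.
Step in, leap out, on a weak beat — an escape tone.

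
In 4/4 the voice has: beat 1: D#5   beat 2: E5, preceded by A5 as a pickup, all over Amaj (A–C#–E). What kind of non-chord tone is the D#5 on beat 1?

The harmony at that moment is A major triad (A, C#, E); D#5 is not a chord tone.
It is approached by leap down from A5 and left by step up to E5.
Leap in, step out, metrically accented — an appoggiatura.

Appoggiatura.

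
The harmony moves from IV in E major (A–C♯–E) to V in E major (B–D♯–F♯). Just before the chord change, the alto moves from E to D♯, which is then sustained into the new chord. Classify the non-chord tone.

The harmony at that moment is A major triad (A, C♯, E); D♯ is not a chord tone.
It is approached by step down from E and then sustained as the same pitch into the next harmony.
Arriving early and becoming a chord tone when the harmony changes — an anticipation.

D♯ is an anticipation.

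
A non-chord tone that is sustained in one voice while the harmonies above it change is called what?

Pedal tone.

Approach: none. Departure: none — a single pitch is sustained while the chords change around it, passing through harmonies that do not contain it.
No melodic motion at all; the dissonance is created entirely by the moving harmonies against the stationary note — a pedal tone (pedal point).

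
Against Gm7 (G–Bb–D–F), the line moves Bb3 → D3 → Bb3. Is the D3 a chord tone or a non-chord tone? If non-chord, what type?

Chord tone (the fifth of G minor seventh chord).

G minor seventh chord contains G, Bb, D, F; D is the fifth, so it is a chord tone.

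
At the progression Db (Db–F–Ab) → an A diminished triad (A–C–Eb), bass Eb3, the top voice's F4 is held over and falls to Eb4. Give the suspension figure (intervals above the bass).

At the second chord the bass is Eb3. The suspended F4 lies a ninth above the bass; after resolving down by step to Eb4, the interval above the bass becomes an octave.
Suspension figures are named by those two intervals: 9–8.

9–8 suspension.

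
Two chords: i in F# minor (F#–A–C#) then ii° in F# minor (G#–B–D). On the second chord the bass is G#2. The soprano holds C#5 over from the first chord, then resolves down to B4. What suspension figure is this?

At the second chord the bass is G#2. The suspended C#5 lies a fourth above the bass; after resolving down by step to B4, the interval above the bass becomes a third.
Suspension figures are named by those two intervals: 4–3.

4–3 suspension.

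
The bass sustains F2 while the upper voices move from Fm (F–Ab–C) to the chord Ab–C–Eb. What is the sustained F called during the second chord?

Pedal tone (pedal point).

The harmony at that moment is Ab major triad (Ab, C, Eb); F2 is not a chord tone.
It is held over (the same pitch as the preceding F2) and then sustained as the same pitch into the next harmony.
Sustained through a change of harmony — a pedal tone.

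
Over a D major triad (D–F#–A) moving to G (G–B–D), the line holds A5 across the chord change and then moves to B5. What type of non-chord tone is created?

A5 is a retardation.

The harmony at that moment is G major triad (G, B, D); A5 is not a chord tone.
It is held over (the same pitch as the preceding A5) and left by step up to B5.
Held over from the previous chord and resolving up by step — a retardation.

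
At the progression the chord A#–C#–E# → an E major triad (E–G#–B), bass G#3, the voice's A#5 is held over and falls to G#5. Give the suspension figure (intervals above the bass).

9–8 suspension.

At the second chord the bass is G#3. The suspended A#5 lies a ninth above the bass; after resolving down by step to G#5, the interval above the bass becomes an octave.
Suspension figures are named by those two intervals: 9–8.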